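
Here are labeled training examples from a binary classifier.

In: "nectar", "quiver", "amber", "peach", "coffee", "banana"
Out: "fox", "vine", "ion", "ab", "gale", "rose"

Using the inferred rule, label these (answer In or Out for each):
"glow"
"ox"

Out, Out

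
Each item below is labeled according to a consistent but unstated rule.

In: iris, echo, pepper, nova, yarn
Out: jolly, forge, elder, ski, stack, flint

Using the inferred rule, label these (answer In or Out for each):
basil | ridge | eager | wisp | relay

The classifier is using: even length.
basil → length 5 → Out.
ridge → length 5 → Out.
eager → length 5 → Out.
wisp → length 4 → In.
relay → length 5 → Out.

Out, Out, Out, In, Out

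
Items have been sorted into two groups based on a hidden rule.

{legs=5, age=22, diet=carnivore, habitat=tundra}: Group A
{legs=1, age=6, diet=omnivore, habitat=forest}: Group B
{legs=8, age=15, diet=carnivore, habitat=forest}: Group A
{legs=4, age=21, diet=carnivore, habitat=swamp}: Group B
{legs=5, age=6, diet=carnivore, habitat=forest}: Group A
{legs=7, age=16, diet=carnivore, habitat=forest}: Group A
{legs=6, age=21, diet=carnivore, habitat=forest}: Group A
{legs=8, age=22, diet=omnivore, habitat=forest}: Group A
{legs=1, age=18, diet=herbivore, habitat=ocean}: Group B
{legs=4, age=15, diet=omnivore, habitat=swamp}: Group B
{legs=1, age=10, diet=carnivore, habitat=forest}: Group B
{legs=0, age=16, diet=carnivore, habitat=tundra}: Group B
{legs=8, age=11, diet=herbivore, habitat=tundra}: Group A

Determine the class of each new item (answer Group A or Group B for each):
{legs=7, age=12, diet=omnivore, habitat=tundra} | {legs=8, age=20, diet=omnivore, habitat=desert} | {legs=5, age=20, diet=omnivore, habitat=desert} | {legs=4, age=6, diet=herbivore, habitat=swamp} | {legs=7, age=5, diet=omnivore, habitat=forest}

Group A, Group A, Group A, Group B, Group A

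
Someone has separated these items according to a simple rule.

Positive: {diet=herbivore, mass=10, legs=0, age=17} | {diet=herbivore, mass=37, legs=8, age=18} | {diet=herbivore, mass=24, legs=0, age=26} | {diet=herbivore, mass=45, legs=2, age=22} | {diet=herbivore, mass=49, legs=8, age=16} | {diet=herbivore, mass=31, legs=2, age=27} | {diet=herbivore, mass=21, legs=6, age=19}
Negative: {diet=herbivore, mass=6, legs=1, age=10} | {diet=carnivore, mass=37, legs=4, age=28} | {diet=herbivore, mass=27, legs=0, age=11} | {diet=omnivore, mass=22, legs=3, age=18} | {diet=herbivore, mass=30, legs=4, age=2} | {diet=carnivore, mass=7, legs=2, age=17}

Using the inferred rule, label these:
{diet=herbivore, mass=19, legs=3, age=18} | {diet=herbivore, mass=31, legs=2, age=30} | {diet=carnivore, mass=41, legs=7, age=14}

Positive, Positive, Negative

One predicate separates the groups cleanly: diet is herbivore AND age ≥ 16.
{diet=herbivore, mass=19, legs=3, age=18} — diet is herbivore, age = 18, hence Positive.
{diet=herbivore, mass=31, legs=2, age=30} — diet is herbivore, age = 30, hence Positive.
{diet=carnivore, mass=41, legs=7, age=14} — diet is carnivore, age = 14, hence Negative.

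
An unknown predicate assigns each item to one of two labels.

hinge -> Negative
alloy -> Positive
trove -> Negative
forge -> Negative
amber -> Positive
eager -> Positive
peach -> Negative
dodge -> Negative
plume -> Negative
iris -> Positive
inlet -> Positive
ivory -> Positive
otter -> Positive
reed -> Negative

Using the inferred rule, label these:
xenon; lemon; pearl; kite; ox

Rule: starts with a vowel. This holds for each 'Positive' example and fails for each 'Negative' one.
xenon: starts with 'x', doesn't match → Negative. lemon: starts with 'l', doesn't match → Negative. pearl: starts with 'p', doesn't match → Negative. kite: starts with 'k', doesn't match → Negative. ox: starts with 'o', has this property → Positive.

Negative, Negative, Negative, Negative, Positive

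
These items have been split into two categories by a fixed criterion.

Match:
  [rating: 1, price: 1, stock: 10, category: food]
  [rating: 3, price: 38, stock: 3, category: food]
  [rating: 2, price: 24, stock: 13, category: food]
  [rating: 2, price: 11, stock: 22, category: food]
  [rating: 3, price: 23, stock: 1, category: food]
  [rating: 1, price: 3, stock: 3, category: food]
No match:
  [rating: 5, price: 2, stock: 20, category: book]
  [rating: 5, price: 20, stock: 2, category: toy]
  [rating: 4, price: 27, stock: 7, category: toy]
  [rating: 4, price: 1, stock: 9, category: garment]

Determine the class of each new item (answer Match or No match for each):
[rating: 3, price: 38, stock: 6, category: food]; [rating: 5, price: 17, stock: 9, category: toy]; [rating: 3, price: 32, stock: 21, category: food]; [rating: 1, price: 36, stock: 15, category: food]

Match, No match, Match, Match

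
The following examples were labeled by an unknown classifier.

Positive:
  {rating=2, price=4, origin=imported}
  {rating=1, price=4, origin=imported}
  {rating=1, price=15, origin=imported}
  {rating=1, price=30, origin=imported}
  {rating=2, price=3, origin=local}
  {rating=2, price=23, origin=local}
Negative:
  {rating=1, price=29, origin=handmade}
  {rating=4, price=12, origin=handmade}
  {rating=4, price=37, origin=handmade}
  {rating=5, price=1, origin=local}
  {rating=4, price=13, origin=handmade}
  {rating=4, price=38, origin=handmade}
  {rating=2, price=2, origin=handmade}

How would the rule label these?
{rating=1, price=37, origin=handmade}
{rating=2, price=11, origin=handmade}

One predicate separates the groups cleanly: origin is not handmade AND price ≥ 2.
{rating=1, price=37, origin=handmade}: Negative (origin is handmade, price = 37). {rating=2, price=11, origin=handmade}: Negative (origin is handmade, price = 11).

Negative, Negative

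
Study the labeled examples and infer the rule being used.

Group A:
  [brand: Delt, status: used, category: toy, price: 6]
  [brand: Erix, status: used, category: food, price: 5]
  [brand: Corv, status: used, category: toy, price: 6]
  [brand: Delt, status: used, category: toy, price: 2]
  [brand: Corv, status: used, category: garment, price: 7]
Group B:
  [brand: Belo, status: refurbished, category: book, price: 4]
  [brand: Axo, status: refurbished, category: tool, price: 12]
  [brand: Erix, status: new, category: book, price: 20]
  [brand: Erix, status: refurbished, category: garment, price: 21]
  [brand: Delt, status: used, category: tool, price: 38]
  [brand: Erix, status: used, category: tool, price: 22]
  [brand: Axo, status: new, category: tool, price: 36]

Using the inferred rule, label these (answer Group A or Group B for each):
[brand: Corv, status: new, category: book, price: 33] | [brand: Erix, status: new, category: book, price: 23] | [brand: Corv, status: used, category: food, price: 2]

Group B, Group B, Group A

The rule appears to be: status is used AND price ≤ 7.
[brand: Corv, status: new, category: book, price: 33] → status is new, price = 33 → Group B.
[brand: Erix, status: new, category: book, price: 23] → status is new, price = 23 → Group B.
[brand: Corv, status: used, category: food, price: 2] → status is used, price = 2 → Group A.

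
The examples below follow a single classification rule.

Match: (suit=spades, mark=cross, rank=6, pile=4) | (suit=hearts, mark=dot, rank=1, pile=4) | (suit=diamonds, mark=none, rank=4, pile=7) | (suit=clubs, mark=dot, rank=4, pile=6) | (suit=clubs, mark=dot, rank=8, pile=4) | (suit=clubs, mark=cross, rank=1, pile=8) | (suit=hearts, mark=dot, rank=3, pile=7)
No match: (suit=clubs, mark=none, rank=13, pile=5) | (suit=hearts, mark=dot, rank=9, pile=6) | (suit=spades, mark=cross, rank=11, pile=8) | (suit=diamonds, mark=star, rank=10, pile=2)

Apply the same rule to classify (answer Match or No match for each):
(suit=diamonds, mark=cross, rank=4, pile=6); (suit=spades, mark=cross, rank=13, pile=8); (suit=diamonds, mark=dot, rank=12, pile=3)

The pattern is that an item is 'Match' exactly when: rank ≤ 8.
(suit=diamonds, mark=cross, rank=4, pile=6): Match (rank = 4).
(suit=spades, mark=cross, rank=13, pile=8): No match (rank = 13).
(suit=diamonds, mark=dot, rank=12, pile=3): No match (rank = 12).

Match, No match, No match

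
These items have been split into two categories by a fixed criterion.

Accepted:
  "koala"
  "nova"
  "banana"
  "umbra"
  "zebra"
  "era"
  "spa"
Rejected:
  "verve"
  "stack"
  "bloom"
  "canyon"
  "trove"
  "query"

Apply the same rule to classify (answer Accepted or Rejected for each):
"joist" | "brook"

Rejected, Rejected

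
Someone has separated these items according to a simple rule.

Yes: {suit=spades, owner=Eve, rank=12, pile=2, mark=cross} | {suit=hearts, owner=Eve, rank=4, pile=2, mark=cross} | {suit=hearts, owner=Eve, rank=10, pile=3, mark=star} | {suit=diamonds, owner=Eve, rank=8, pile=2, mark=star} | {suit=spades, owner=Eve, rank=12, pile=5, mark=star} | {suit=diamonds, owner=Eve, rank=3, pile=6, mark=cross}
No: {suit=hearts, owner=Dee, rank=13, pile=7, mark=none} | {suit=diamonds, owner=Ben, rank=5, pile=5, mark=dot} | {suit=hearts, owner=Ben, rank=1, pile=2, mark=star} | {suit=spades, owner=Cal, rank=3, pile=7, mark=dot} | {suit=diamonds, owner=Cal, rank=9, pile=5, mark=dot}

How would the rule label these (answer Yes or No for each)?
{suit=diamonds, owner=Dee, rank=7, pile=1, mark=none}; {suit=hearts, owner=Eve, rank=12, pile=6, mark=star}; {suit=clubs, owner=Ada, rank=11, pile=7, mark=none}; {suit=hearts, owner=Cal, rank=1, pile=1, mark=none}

The rule appears to be: owner is Eve.

No, Yes, No, No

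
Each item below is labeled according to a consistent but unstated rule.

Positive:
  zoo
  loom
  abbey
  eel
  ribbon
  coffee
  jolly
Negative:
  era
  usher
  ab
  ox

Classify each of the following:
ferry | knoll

The simplest hypothesis consistent with all the labels is: has a double letter.
ferry: Positive ('rr' doubled).
knoll: Positive ('ll' doubled).

Positive, Positive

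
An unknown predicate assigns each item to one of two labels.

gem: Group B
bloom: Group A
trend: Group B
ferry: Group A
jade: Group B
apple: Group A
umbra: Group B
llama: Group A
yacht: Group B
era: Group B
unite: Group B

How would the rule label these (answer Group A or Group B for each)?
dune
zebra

Group B, Group B

The distinguishing property — has a double letter — holds for all the 'Group A' cases and none of the 'Group B' cases.
dune: Group B (no doubled letter). zebra: Group B (no doubled letter).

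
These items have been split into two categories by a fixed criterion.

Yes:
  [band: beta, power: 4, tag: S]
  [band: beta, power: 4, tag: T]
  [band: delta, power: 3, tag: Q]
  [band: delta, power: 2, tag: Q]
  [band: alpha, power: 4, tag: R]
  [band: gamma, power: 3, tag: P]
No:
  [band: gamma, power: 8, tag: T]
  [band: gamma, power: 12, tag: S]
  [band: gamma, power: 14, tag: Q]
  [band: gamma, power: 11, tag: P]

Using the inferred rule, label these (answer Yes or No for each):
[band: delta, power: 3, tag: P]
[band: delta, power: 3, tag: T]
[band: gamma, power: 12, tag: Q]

Yes, Yes, No

The pattern is that an item is 'Yes' exactly when: power ≤ 4.
[band: delta, power: 3, tag: P]: power = 3, checks out → Yes. [band: delta, power: 3, tag: T]: power = 3, checks out → Yes. [band: gamma, power: 12, tag: Q]: power = 12, does not satisfy this → No.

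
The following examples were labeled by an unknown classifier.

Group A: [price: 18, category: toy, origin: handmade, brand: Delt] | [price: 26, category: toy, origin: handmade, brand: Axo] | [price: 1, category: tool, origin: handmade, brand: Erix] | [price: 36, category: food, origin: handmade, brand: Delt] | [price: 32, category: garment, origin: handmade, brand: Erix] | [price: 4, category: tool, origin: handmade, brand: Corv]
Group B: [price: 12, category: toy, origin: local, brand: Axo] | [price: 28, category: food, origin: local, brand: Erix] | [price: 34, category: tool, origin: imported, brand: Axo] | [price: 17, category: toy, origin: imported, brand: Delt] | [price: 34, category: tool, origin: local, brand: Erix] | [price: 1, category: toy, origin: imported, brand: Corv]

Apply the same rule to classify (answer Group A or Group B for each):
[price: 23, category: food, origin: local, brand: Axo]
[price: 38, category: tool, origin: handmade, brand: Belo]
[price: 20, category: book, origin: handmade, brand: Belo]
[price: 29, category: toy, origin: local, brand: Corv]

One predicate separates the groups cleanly: origin is handmade.

Group B, Group A, Group A, Group B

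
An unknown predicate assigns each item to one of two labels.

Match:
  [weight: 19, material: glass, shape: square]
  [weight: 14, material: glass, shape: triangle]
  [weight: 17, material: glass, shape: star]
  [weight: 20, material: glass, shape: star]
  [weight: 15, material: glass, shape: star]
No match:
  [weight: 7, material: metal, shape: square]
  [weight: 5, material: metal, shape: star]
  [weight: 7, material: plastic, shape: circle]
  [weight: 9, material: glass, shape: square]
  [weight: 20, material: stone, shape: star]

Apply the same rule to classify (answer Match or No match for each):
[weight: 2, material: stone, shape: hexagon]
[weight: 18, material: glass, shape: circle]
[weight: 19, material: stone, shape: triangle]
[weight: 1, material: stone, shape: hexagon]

The distinguishing property — material is glass AND weight ≥ 14 — holds for all the 'Match' cases and none of the 'No match' cases.
No match: [weight: 2, material: stone, shape: hexagon], since material is stone, weight = 2.
Match: [weight: 18, material: glass, shape: circle], since material is glass, weight = 18.
No match: [weight: 19, material: stone, shape: triangle], since material is stone, weight = 19.
No match: [weight: 1, material: stone, shape: hexagon], since material is stone, weight = 1.

No match, Match, No match, No match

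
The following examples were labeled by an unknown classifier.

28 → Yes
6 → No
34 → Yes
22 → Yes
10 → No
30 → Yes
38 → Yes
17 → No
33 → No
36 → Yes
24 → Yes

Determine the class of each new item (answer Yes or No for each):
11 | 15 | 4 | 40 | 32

Rule: even AND at least 17. This holds for each 'Yes' example and fails for each 'No' one.
11: No (11 is odd, 11 < 17).
15: No (15 is odd, 15 < 17).
4: No (4 is even, 4 < 17).
40: Yes (40 is even, 40 ≥ 17).
32: Yes (32 is even, 32 ≥ 17).

No, No, No, Yes, Yes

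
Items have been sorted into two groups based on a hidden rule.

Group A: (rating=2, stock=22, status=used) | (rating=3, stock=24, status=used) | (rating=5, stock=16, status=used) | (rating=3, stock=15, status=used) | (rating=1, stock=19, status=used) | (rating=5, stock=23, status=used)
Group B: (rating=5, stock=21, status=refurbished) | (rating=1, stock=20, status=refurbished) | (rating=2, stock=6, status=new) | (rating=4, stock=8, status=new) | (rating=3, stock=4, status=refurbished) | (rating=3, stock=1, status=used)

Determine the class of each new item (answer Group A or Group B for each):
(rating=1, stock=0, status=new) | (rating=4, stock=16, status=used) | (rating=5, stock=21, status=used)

A rule that fits every label: status is used AND stock ≥ 4 — true of each 'Group A' example, false of each 'Group B' one.
(rating=1, stock=0, status=new): Group B (status is new, stock = 0). (rating=4, stock=16, status=used): Group A (status is used, stock = 16). (rating=5, stock=21, status=used): Group A (status is used, stock = 21).

Group B, Group A, Group A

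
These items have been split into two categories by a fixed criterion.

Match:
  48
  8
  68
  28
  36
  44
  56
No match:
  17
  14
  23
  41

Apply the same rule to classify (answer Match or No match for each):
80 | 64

Match, Match

The rule appears to be: multiple of 4.
80: 80 = 4·20, matches → Match. 64: 64 = 4·16, matches → Match.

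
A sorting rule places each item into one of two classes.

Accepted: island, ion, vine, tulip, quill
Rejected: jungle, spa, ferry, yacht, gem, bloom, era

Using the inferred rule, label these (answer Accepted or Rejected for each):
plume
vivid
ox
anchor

Rejected, Accepted, Rejected, Rejected

The rule appears to be: contains 'i'.
plume: no 'i' — does not pass, so Rejected. vivid: has 'i' — satisfies this, so Accepted. ox: no 'i' — does not pass, so Rejected. anchor: no 'i' — does not pass, so Rejected.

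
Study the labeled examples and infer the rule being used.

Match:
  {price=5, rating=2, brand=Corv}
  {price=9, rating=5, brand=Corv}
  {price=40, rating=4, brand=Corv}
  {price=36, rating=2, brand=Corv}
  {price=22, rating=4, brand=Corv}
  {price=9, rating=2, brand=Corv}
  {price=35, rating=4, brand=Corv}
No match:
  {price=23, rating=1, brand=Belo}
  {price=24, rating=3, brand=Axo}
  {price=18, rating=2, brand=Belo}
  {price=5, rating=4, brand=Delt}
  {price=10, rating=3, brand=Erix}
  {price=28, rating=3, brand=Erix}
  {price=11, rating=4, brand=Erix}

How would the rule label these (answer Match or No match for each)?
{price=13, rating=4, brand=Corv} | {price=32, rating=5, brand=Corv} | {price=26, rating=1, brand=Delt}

All 'Match' examples share one property — brand is Corv — and every 'No match' example lacks it.
{price=13, rating=4, brand=Corv}: brand is Corv — qualifies, so Match.
{price=32, rating=5, brand=Corv}: brand is Corv — qualifies, so Match.
{price=26, rating=1, brand=Delt}: brand is Delt — does not pass, so No match.

Match, Match, No match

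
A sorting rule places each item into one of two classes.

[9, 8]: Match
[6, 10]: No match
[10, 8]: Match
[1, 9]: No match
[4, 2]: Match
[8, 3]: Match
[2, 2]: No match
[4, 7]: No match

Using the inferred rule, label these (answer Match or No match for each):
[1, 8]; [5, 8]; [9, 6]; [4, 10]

No match, No match, Match, No match

Looking at the examples, the only property every 'Match' case has and every 'No match' case lacks is: first > second.
[1, 8]: 1 < 8, doesn't match → No match. [5, 8]: 5 < 8, doesn't match → No match. [9, 6]: 9 > 6, fits → Match. [4, 10]: 4 < 10, doesn't match → No match.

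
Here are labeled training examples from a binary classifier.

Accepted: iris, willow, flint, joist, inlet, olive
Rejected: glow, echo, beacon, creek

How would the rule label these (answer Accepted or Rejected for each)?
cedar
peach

Comparing the two groups points to one rule — contains 'i'.

Rejected, Rejected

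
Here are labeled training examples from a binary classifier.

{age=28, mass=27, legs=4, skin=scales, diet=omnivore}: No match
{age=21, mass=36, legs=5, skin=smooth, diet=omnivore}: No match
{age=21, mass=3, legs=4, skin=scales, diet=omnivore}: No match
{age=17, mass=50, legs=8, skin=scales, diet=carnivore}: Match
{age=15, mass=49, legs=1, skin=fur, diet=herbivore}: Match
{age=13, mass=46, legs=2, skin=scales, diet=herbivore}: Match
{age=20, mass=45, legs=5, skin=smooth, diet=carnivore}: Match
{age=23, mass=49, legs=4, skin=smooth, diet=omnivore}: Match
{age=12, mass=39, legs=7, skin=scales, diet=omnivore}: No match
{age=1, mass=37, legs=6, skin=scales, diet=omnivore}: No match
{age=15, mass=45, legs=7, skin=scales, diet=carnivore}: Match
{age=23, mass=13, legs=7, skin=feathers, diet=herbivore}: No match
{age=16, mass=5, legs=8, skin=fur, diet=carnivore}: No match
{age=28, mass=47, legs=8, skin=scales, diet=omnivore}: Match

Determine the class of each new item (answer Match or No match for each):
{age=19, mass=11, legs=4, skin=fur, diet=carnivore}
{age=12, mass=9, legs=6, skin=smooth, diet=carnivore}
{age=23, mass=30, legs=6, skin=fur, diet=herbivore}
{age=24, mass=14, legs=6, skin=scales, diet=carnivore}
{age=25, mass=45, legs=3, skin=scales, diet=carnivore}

'Match' ⟺ mass ≥ 45.
{age=19, mass=11, legs=4, skin=fur, diet=carnivore} — mass = 11, hence No match.
{age=12, mass=9, legs=6, skin=smooth, diet=carnivore} — mass = 9, hence No match.
{age=23, mass=30, legs=6, skin=fur, diet=herbivore} — mass = 30, hence No match.
{age=24, mass=14, legs=6, skin=scales, diet=carnivore} — mass = 14, hence No match.
{age=25, mass=45, legs=3, skin=scales, diet=carnivore} — mass = 45, hence Match.

No match, No match, No match, No match, Match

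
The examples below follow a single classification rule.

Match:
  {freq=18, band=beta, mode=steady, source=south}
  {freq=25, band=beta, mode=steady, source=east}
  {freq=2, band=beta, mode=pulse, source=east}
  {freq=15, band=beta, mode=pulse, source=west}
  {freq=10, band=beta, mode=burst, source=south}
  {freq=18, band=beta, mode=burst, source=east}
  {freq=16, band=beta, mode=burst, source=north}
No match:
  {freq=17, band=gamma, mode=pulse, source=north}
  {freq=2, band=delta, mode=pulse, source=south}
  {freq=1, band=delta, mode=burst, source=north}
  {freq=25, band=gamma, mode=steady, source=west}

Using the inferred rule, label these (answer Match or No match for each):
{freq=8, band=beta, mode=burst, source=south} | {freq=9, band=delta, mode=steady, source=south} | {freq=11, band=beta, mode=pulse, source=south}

Rule: band is beta. This holds for each 'Match' example and fails for each 'No match' one.

Match, No match, Match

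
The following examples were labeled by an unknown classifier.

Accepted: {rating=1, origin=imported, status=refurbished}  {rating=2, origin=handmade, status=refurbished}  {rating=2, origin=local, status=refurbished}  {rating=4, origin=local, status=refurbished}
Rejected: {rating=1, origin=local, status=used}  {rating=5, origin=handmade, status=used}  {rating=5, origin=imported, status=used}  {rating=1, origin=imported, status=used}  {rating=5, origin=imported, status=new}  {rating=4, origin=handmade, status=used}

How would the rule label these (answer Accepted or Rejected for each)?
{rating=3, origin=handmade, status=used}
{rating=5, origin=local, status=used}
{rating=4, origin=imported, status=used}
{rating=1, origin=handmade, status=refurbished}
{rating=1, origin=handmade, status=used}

Rejected, Rejected, Rejected, Accepted, Rejected

Comparing the two groups points to one rule — status is refurbished.
{rating=3, origin=handmade, status=used} — status is used, hence Rejected. {rating=5, origin=local, status=used} — status is used, hence Rejected. {rating=4, origin=imported, status=used} — status is used, hence Rejected. {rating=1, origin=handmade, status=refurbished} — status is refurbished, hence Accepted. {rating=1, origin=handmade, status=used} — status is used, hence Rejected.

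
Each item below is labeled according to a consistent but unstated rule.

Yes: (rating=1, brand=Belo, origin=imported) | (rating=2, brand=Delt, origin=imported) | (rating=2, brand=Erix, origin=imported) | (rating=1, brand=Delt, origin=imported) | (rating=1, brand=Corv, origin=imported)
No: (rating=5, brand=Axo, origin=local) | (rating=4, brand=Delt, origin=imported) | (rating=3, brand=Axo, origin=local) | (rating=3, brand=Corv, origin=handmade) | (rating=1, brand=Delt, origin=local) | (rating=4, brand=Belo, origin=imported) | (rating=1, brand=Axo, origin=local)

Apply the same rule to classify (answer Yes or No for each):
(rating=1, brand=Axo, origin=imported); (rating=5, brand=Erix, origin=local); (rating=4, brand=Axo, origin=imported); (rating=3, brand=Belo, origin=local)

'Yes' ⟺ origin is imported AND rating ≤ 2.
Yes: (rating=1, brand=Axo, origin=imported), since origin is imported, rating = 1. No: (rating=5, brand=Erix, origin=local), since origin is local, rating = 5. No: (rating=4, brand=Axo, origin=imported), since origin is imported, rating = 4. No: (rating=3, brand=Belo, origin=local), since origin is local, rating = 3.

Yes, No, No, No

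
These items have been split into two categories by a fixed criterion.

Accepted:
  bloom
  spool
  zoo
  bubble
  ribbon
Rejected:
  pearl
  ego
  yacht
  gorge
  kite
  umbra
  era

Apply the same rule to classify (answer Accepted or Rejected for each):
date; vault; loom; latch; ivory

Rejected, Rejected, Accepted, Rejected, Rejected

A rule that fits every label: has a double letter — true of each 'Accepted' example, false of each 'Rejected' one.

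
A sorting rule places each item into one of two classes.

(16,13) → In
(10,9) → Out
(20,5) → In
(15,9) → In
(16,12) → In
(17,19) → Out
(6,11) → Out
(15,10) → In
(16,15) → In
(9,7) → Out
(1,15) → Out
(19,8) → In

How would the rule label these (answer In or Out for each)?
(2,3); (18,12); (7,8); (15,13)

Out, In, Out, In

The pattern is that an item is 'In' exactly when: first > second AND sum ≥ 24.
(2,3): 2 < 3, 2+3 = 5, does not satisfy this → Out. (18,12): 18 > 12, 18+12 = 30, passes → In. (7,8): 7 < 8, 7+8 = 15, does not satisfy this → Out. (15,13): 15 > 13, 15+13 = 28, passes → In.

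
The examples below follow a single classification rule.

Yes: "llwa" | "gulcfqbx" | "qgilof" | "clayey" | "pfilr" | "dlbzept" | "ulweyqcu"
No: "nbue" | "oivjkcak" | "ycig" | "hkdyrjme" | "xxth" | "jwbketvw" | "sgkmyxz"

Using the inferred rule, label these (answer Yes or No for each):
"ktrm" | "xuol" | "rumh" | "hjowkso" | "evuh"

No, Yes, No, No, No

Rule: contains 'l'. This holds for each 'Yes' example and fails for each 'No' one.
No: "ktrm", since no 'l'.
Yes: "xuol", since has 'l'.
No: "rumh", since no 'l'.
No: "hjowkso", since no 'l'.
No: "evuh", since no 'l'.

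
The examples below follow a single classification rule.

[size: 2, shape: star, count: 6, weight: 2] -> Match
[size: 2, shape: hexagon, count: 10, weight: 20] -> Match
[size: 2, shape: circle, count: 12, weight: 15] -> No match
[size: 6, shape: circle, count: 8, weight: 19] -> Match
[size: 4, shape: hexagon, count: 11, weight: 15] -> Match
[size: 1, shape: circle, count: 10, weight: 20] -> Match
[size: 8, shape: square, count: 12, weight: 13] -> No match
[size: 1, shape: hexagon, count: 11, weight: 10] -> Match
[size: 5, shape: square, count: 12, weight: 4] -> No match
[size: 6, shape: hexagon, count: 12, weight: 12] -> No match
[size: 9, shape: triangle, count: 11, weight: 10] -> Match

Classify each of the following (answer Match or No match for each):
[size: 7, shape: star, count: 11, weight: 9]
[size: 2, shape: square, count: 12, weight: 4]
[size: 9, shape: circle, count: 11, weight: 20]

A rule that fits every label: count ≤ 11 — true of each 'Match' example, false of each 'No match' one.
[size: 7, shape: star, count: 11, weight: 9]: count = 11, has this property → Match. [size: 2, shape: square, count: 12, weight: 4]: count = 12, doesn't match → No match. [size: 9, shape: circle, count: 11, weight: 20]: count = 11, has this property → Match.

Match, No match, Match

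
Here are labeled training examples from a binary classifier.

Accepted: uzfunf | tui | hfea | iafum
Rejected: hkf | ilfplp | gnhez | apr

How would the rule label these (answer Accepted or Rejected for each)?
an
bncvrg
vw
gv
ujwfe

Every 'Accepted' example satisfies: has ≥ 2 vowels. None of the 'Rejected' examples do.
an: 1 vowel — doesn't match, so Rejected.
bncvrg: 0 vowels — doesn't match, so Rejected.
vw: 0 vowels — doesn't match, so Rejected.
gv: 0 vowels — doesn't match, so Rejected.
ujwfe: 2 vowels — passes, so Accepted.

Rejected, Rejected, Rejected, Rejected, Accepted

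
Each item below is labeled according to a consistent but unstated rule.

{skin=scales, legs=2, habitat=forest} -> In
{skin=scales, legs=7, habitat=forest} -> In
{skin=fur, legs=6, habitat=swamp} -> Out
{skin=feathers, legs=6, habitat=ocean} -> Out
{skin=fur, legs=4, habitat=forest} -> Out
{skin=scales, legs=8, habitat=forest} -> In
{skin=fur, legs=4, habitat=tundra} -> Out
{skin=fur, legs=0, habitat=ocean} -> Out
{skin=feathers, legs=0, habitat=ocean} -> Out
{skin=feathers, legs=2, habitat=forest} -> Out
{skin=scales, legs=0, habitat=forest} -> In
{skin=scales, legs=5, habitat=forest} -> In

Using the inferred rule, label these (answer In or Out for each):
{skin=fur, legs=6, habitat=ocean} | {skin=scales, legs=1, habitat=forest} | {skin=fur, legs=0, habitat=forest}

Out, In, Out

All 'In' examples share one property — skin is scales — and every 'Out' example lacks it.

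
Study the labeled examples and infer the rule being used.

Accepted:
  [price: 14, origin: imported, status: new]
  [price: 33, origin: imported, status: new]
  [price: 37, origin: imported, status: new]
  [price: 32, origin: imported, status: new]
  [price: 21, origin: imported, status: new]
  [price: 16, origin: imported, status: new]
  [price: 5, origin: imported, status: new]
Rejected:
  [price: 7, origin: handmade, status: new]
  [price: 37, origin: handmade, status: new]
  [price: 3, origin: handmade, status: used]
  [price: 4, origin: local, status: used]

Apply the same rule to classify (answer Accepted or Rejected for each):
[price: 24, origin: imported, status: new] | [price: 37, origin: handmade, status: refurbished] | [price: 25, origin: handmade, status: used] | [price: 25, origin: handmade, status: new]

Accepted, Rejected, Rejected, Rejected

One predicate separates the groups cleanly: origin is imported.
[price: 24, origin: imported, status: new] — origin is imported, hence Accepted.
[price: 37, origin: handmade, status: refurbished] — origin is handmade, hence Rejected.
[price: 25, origin: handmade, status: used] — origin is handmade, hence Rejected.
[price: 25, origin: handmade, status: new] — origin is handmade, hence Rejected.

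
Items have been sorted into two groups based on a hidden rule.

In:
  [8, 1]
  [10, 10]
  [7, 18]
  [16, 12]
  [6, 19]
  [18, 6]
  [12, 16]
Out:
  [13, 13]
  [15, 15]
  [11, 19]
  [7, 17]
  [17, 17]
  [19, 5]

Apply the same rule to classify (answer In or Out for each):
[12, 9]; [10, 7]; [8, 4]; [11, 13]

In, In, In, Out

A rule that fits every label: product is even — true of each 'In' example, false of each 'Out' one.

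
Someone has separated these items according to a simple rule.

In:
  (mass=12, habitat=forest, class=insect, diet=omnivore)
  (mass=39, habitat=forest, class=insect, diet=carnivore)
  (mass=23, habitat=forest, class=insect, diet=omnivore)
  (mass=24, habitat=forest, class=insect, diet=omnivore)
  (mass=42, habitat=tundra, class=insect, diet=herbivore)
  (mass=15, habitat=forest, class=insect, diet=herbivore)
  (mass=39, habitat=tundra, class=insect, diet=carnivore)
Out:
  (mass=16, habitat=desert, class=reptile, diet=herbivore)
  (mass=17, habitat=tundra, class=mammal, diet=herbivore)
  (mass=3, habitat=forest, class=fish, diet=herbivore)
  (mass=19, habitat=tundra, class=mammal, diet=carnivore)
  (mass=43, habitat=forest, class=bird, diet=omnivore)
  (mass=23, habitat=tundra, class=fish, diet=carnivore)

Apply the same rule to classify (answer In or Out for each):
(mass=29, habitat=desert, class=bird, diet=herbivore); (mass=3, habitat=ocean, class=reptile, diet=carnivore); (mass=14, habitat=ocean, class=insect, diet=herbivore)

Out, Out, In

Looking at the examples, the only property every 'In' case has and every 'Out' case lacks is: class is insect.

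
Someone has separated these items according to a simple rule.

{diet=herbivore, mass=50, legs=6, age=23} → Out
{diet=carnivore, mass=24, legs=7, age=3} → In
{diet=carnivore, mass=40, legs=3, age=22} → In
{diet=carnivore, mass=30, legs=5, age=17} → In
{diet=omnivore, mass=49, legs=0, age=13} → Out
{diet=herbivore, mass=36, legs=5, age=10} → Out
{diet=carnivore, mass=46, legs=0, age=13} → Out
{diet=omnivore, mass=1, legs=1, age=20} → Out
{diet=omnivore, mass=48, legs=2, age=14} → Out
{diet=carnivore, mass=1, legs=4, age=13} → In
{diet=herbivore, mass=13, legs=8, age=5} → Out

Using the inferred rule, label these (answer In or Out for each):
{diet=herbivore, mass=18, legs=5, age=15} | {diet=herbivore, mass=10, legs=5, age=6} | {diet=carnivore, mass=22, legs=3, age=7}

Out, Out, In

'In' ⟺ diet is carnivore AND legs ≥ 1.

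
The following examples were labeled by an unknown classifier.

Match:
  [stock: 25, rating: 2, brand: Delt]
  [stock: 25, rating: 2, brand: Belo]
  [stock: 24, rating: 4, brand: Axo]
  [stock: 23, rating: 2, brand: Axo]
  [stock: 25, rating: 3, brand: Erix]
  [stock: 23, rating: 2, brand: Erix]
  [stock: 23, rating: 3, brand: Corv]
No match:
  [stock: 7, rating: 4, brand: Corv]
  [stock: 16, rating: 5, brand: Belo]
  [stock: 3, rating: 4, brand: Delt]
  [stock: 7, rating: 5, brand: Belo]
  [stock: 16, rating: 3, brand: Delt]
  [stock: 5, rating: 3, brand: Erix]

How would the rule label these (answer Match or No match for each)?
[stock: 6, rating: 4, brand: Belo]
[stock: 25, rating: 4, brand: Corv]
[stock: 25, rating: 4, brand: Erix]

One predicate separates the groups cleanly: stock ≥ 23.
[stock: 6, rating: 4, brand: Belo]: No match (stock = 6). [stock: 25, rating: 4, brand: Corv]: Match (stock = 25). [stock: 25, rating: 4, brand: Erix]: Match (stock = 25).

No match, Match, Match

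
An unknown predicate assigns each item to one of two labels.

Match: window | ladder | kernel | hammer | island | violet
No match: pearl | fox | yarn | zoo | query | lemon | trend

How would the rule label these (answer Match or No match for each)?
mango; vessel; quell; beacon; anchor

All 'Match' examples share one property — length 6 — and every 'No match' example lacks it.
mango: length 5 — fails this test, so No match. vessel: length 6 — meets the rule, so Match. quell: length 5 — fails this test, so No match. beacon: length 6 — meets the rule, so Match. anchor: length 6 — meets the rule, so Match.

No match, Match, No match, Match, Match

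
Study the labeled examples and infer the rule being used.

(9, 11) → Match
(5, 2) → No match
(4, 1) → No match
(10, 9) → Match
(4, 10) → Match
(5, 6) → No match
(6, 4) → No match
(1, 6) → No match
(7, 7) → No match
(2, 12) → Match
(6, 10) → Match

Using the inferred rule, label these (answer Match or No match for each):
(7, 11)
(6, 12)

The rule appears to be: second ≥ 9.
(7, 11): second 11 — meets the rule, so Match. (6, 12): second 12 — meets the rule, so Match.

Match, Match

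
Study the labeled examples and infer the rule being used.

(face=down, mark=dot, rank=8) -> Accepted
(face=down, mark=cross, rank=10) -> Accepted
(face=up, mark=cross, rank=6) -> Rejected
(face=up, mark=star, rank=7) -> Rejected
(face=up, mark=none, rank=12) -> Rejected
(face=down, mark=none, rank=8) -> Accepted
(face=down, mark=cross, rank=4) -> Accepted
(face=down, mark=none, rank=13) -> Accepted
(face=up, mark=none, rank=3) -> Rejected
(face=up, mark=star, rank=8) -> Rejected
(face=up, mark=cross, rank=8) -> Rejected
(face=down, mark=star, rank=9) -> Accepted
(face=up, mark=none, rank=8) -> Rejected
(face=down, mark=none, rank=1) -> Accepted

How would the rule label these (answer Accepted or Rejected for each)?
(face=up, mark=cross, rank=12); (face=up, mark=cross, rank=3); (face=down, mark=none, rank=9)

Rejected, Rejected, Accepted

Rule: face is down. This holds for each 'Accepted' example and fails for each 'Rejected' one.
(face=up, mark=cross, rank=12): Rejected (face is up). (face=up, mark=cross, rank=3): Rejected (face is up). (face=down, mark=none, rank=9): Accepted (face is down).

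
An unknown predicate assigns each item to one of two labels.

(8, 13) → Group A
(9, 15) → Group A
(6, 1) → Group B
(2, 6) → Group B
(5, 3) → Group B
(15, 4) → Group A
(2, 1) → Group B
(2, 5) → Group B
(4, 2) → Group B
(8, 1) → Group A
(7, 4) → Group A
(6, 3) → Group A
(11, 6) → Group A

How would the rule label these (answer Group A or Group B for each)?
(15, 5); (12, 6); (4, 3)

The pattern is that an item is 'Group A' exactly when: sum ≥ 9.
(15, 5): 15+5 = 20, passes → Group A.
(12, 6): 12+6 = 18, passes → Group A.
(4, 3): 4+3 = 7, fails this test → Group B.

Group A, Group A, Group B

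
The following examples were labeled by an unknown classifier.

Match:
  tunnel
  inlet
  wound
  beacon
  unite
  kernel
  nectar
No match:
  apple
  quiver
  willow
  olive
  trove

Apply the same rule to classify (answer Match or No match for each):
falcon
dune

Checking candidate rules against both groups, what survives is: contains 'n'.

Match, Match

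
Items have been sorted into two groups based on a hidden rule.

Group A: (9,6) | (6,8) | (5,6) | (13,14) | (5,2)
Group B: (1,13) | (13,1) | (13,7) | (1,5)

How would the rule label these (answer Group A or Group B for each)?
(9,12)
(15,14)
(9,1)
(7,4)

Group A, Group A, Group B, Group A

One predicate separates the groups cleanly: second is even.
(9,12) → second 12 → Group A. (15,14) → second 14 → Group A. (9,1) → second 1 → Group B. (7,4) → second 4 → Group A.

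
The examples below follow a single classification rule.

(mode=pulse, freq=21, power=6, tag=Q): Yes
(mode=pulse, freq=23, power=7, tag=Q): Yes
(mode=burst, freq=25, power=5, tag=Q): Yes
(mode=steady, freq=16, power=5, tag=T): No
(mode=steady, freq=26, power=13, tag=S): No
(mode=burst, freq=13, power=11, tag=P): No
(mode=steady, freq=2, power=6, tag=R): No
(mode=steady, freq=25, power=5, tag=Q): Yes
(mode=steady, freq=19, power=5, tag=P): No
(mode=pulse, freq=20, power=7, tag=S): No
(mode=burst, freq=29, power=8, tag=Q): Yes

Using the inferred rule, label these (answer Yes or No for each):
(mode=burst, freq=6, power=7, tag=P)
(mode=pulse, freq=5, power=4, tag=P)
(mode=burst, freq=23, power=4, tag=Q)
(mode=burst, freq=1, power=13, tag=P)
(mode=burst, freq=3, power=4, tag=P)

The common property of the 'Yes' items is: tag is Q. No 'No' item has it.
(mode=burst, freq=6, power=7, tag=P): tag is P, does not fit → No. (mode=pulse, freq=5, power=4, tag=P): tag is P, does not fit → No. (mode=burst, freq=23, power=4, tag=Q): tag is Q, qualifies → Yes. (mode=burst, freq=1, power=13, tag=P): tag is P, does not fit → No. (mode=burst, freq=3, power=4, tag=P): tag is P, does not fit → No.

No, No, Yes, No, No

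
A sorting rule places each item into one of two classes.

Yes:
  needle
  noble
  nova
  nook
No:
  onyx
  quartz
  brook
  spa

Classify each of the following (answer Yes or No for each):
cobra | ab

Looking at the examples, the only property every 'Yes' case has and every 'No' case lacks is: starts with 'n'.
cobra — starts with 'c', hence No. ab — starts with 'a', hence No.

No, No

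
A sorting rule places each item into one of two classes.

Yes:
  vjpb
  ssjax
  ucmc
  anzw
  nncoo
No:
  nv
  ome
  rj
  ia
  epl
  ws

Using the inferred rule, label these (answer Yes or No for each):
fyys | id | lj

Every 'Yes' example satisfies: length ≥ 4. None of the 'No' examples do.
fyys — length 4, hence Yes. id — length 2, hence No. lj — length 2, hence No.

Yes, No, No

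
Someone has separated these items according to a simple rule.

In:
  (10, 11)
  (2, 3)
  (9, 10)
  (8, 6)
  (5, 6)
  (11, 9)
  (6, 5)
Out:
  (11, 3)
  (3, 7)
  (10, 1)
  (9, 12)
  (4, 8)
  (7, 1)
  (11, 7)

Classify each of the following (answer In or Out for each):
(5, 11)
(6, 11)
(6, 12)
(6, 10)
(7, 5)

Out, Out, Out, Out, In

The simplest hypothesis consistent with all the labels is: |first − second| ≤ 2.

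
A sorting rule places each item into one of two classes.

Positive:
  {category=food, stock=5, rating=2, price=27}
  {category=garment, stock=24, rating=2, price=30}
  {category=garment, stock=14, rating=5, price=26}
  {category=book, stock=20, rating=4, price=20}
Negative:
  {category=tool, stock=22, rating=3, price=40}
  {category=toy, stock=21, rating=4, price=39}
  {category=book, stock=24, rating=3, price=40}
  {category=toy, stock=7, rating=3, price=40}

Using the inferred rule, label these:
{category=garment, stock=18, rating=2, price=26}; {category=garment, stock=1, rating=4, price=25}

Positive, Positive

The classifier is using: price ≤ 30.
Positive: {category=garment, stock=18, rating=2, price=26}, since price = 26. Positive: {category=garment, stock=1, rating=4, price=25}, since price = 25.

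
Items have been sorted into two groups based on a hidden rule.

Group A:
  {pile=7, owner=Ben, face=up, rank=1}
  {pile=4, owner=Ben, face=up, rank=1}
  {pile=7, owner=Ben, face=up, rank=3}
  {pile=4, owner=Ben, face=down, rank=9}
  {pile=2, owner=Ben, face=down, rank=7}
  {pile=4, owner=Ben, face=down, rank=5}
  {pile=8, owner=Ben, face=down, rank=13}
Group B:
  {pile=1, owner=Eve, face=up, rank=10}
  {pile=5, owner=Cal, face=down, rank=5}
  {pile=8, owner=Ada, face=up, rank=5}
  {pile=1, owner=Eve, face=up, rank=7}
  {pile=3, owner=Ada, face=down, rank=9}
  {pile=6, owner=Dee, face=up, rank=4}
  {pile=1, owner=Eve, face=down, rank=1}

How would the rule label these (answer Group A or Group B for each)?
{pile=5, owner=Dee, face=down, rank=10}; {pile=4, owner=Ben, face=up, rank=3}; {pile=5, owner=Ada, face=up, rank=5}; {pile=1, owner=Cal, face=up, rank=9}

Checking candidate rules against both groups, what survives is: owner is Ben.
{pile=5, owner=Dee, face=down, rank=10} → owner is Dee → Group B. {pile=4, owner=Ben, face=up, rank=3} → owner is Ben → Group A. {pile=5, owner=Ada, face=up, rank=5} → owner is Ada → Group B. {pile=1, owner=Cal, face=up, rank=9} → owner is Cal → Group B.

Group B, Group A, Group B, Group B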